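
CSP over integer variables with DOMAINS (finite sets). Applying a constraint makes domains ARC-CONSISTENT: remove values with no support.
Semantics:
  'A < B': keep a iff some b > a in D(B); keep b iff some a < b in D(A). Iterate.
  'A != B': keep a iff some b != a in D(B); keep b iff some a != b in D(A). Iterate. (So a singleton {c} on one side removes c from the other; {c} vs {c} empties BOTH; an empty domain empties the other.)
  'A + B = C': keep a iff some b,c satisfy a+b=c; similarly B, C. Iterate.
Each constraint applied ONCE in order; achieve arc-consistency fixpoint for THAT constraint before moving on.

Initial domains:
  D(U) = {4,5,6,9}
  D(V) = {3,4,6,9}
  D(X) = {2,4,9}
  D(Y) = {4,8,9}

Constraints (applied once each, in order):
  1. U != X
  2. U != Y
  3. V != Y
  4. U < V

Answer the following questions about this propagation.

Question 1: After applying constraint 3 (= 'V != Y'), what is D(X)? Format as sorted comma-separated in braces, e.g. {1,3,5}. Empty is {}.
Answer: {2,4,9}

Derivation:
Constraint 1 (U != X) on D(U)={4,5,6,9} D(X)={2,4,9}: no change
Constraint 2 (U != Y) on D(U)={4,5,6,9} D(Y)={4,8,9}: no change
Constraint 3 (V != Y) on D(V)={3,4,6,9} D(Y)={4,8,9}: no change
So after constraint 3: D(X) = {2,4,9}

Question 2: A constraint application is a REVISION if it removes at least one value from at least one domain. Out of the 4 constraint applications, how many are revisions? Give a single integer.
Constraint 1 (U != X) on D(U)={4,5,6,9} D(X)={2,4,9}: no change => not a revision
Constraint 2 (U != Y) on D(U)={4,5,6,9} D(Y)={4,8,9}: no change => not a revision
Constraint 3 (V != Y) on D(V)={3,4,6,9} D(Y)={4,8,9}: no change => not a revision
Constraint 4 (U < V) on D(U)={4,5,6,9} D(V)={3,4,6,9}: U {4,5,6,9}->{4,5,6}; V {3,4,6,9}->{6,9} => REVISION
Total revisions = 1

Answer: 1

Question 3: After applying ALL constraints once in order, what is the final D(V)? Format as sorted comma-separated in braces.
Constraint 1 (U != X) on D(U)={4,5,6,9} D(X)={2,4,9}: no change
Constraint 2 (U != Y) on D(U)={4,5,6,9} D(Y)={4,8,9}: no change
Constraint 3 (V != Y) on D(V)={3,4,6,9} D(Y)={4,8,9}: no change
Constraint 4 (U < V) on D(U)={4,5,6,9} D(V)={3,4,6,9}: U {4,5,6,9}->{4,5,6}; V {3,4,6,9}->{6,9}
So after all 4 constraints: D(V) = {6,9}

Answer: {6,9}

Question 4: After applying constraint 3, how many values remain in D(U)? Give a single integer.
Constraint 1 (U != X) on D(U)={4,5,6,9} D(X)={2,4,9}: no change
Constraint 2 (U != Y) on D(U)={4,5,6,9} D(Y)={4,8,9}: no change
Constraint 3 (V != Y) on D(V)={3,4,6,9} D(Y)={4,8,9}: no change
So after constraint 3: D(U)={4,5,6,9}, size = 4

Answer: 4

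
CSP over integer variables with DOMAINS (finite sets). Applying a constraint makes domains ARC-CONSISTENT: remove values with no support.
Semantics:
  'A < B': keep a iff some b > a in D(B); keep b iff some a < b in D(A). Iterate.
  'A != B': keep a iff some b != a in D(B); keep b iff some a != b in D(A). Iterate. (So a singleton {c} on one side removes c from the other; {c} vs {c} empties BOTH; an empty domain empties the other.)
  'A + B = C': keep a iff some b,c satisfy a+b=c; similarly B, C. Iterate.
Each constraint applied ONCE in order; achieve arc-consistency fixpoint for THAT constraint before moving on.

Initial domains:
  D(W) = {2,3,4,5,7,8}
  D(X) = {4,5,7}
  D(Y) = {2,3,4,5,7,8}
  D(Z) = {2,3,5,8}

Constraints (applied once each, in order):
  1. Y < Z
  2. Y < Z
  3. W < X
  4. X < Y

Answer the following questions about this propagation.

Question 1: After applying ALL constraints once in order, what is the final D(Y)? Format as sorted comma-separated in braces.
Answer: {5,7}

Derivation:
Constraint 1 (Y < Z) on D(Y)={2,3,4,5,7,8} D(Z)={2,3,5,8}: Y {2,3,4,5,7,8}->{2,3,4,5,7}; Z {2,3,5,8}->{3,5,8}
Constraint 2 (Y < Z) on D(Y)={2,3,4,5,7} D(Z)={3,5,8}: no change
Constraint 3 (W < X) on D(W)={2,3,4,5,7,8} D(X)={4,5,7}: W {2,3,4,5,7,8}->{2,3,4,5}
Constraint 4 (X < Y) on D(X)={4,5,7} D(Y)={2,3,4,5,7}: X {4,5,7}->{4,5}; Y {2,3,4,5,7}->{5,7}
So after all 4 constraints: D(Y) = {5,7}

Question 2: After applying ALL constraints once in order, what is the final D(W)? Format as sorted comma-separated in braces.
Constraint 1 (Y < Z) on D(Y)={2,3,4,5,7,8} D(Z)={2,3,5,8}: Y {2,3,4,5,7,8}->{2,3,4,5,7}; Z {2,3,5,8}->{3,5,8}
Constraint 2 (Y < Z) on D(Y)={2,3,4,5,7} D(Z)={3,5,8}: no change
Constraint 3 (W < X) on D(W)={2,3,4,5,7,8} D(X)={4,5,7}: W {2,3,4,5,7,8}->{2,3,4,5}
Constraint 4 (X < Y) on D(X)={4,5,7} D(Y)={2,3,4,5,7}: X {4,5,7}->{4,5}; Y {2,3,4,5,7}->{5,7}
So after all 4 constraints: D(W) = {2,3,4,5}

Answer: {2,3,4,5}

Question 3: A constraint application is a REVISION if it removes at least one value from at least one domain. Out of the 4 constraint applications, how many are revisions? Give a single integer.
Answer: 3

Derivation:
Constraint 1 (Y < Z) on D(Y)={2,3,4,5,7,8} D(Z)={2,3,5,8}: Y {2,3,4,5,7,8}->{2,3,4,5,7}; Z {2,3,5,8}->{3,5,8} => REVISION
Constraint 2 (Y < Z) on D(Y)={2,3,4,5,7} D(Z)={3,5,8}: no change => not a revision
Constraint 3 (W < X) on D(W)={2,3,4,5,7,8} D(X)={4,5,7}: W {2,3,4,5,7,8}->{2,3,4,5} => REVISION
Constraint 4 (X < Y) on D(X)={4,5,7} D(Y)={2,3,4,5,7}: X {4,5,7}->{4,5}; Y {2,3,4,5,7}->{5,7} => REVISION
Total revisions = 3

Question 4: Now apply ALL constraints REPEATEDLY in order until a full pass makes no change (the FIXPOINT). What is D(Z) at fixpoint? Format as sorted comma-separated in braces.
pass 0 (initial): D(Z)={2,3,5,8}
pass 1: W {2,3,4,5,7,8}->{2,3,4,5}; X {4,5,7}->{4,5}; Y {2,3,4,5,7,8}->{5,7}; Z {2,3,5,8}->{3,5,8}
pass 2: W {2,3,4,5}->{2,3,4}; Z {3,5,8}->{8}
pass 3: no change
Fixpoint after 3 passes: D(Z) = {8}

Answer: {8}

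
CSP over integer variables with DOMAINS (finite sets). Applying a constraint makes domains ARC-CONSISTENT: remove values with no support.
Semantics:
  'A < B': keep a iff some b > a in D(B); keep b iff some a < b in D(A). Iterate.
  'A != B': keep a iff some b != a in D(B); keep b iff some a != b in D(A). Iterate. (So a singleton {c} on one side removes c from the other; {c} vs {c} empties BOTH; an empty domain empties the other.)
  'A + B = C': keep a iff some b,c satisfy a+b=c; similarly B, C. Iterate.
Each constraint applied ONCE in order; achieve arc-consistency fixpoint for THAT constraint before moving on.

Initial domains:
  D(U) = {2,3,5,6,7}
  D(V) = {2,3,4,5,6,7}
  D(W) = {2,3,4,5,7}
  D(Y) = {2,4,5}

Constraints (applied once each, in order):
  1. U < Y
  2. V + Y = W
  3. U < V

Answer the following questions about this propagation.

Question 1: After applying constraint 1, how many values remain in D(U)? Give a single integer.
Constraint 1 (U < Y) on D(U)={2,3,5,6,7} D(Y)={2,4,5}: U {2,3,5,6,7}->{2,3}; Y {2,4,5}->{4,5}
So after constraint 1: D(U)={2,3}, size = 2

Answer: 2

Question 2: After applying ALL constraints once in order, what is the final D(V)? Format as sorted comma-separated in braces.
Constraint 1 (U < Y) on D(U)={2,3,5,6,7} D(Y)={2,4,5}: U {2,3,5,6,7}->{2,3}; Y {2,4,5}->{4,5}
Constraint 2 (V + Y = W) on D(V)={2,3,4,5,6,7} D(Y)={4,5} D(W)={2,3,4,5,7}: V {2,3,4,5,6,7}->{2,3}; W {2,3,4,5,7}->{7}
Constraint 3 (U < V) on D(U)={2,3} D(V)={2,3}: U {2,3}->{2}; V {2,3}->{3}
So after all 3 constraints: D(V) = {3}

Answer: {3}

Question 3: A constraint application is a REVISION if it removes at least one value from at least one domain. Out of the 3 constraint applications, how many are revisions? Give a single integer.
Constraint 1 (U < Y) on D(U)={2,3,5,6,7} D(Y)={2,4,5}: U {2,3,5,6,7}->{2,3}; Y {2,4,5}->{4,5} => REVISION
Constraint 2 (V + Y = W) on D(V)={2,3,4,5,6,7} D(Y)={4,5} D(W)={2,3,4,5,7}: V {2,3,4,5,6,7}->{2,3}; W {2,3,4,5,7}->{7} => REVISION
Constraint 3 (U < V) on D(U)={2,3} D(V)={2,3}: U {2,3}->{2}; V {2,3}->{3} => REVISION
Total revisions = 3

Answer: 3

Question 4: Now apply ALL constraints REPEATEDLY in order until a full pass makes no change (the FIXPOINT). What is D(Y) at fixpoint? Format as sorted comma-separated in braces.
Answer: {4}

Derivation:
pass 0 (initial): D(Y)={2,4,5}
pass 1: U {2,3,5,6,7}->{2}; V {2,3,4,5,6,7}->{3}; W {2,3,4,5,7}->{7}; Y {2,4,5}->{4,5}
pass 2: Y {4,5}->{4}
pass 3: no change
Fixpoint after 3 passes: D(Y) = {4}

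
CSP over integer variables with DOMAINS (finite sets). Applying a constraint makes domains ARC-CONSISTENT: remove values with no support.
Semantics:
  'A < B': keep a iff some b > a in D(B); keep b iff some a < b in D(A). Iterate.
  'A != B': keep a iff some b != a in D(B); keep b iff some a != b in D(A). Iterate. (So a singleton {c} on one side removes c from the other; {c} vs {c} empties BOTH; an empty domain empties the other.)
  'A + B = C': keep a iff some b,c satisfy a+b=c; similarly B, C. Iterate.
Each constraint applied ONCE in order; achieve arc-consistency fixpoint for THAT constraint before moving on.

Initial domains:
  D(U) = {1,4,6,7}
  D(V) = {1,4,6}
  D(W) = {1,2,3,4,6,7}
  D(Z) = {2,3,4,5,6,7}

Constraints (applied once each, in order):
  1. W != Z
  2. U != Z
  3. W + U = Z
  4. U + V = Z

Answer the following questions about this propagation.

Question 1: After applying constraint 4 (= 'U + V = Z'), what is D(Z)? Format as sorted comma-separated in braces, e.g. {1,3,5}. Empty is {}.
Constraint 1 (W != Z) on D(W)={1,2,3,4,6,7} D(Z)={2,3,4,5,6,7}: no change
Constraint 2 (U != Z) on D(U)={1,4,6,7} D(Z)={2,3,4,5,6,7}: no change
Constraint 3 (W + U = Z) on D(W)={1,2,3,4,6,7} D(U)={1,4,6,7} D(Z)={2,3,4,5,6,7}: W {1,2,3,4,6,7}->{1,2,3,4,6}; U {1,4,6,7}->{1,4,6}
Constraint 4 (U + V = Z) on D(U)={1,4,6} D(V)={1,4,6} D(Z)={2,3,4,5,6,7}: Z {2,3,4,5,6,7}->{2,5,7}
So after constraint 4: D(Z) = {2,5,7}

Answer: {2,5,7}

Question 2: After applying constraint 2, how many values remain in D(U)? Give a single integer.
Constraint 1 (W != Z) on D(W)={1,2,3,4,6,7} D(Z)={2,3,4,5,6,7}: no change
Constraint 2 (U != Z) on D(U)={1,4,6,7} D(Z)={2,3,4,5,6,7}: no change
So after constraint 2: D(U)={1,4,6,7}, size = 4

Answer: 4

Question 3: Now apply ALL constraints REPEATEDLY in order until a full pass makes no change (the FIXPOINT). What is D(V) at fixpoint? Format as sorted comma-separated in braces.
pass 0 (initial): D(V)={1,4,6}
pass 1: U {1,4,6,7}->{1,4,6}; W {1,2,3,4,6,7}->{1,2,3,4,6}; Z {2,3,4,5,6,7}->{2,5,7}
pass 2: W {1,2,3,4,6}->{1,3,4,6}
pass 3: no change
Fixpoint after 3 passes: D(V) = {1,4,6}

Answer: {1,4,6}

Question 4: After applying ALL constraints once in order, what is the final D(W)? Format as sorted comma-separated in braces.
Answer: {1,2,3,4,6}

Derivation:
Constraint 1 (W != Z) on D(W)={1,2,3,4,6,7} D(Z)={2,3,4,5,6,7}: no change
Constraint 2 (U != Z) on D(U)={1,4,6,7} D(Z)={2,3,4,5,6,7}: no change
Constraint 3 (W + U = Z) on D(W)={1,2,3,4,6,7} D(U)={1,4,6,7} D(Z)={2,3,4,5,6,7}: W {1,2,3,4,6,7}->{1,2,3,4,6}; U {1,4,6,7}->{1,4,6}
Constraint 4 (U + V = Z) on D(U)={1,4,6} D(V)={1,4,6} D(Z)={2,3,4,5,6,7}: Z {2,3,4,5,6,7}->{2,5,7}
So after all 4 constraints: D(W) = {1,2,3,4,6}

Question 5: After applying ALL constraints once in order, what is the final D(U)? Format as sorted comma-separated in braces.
Constraint 1 (W != Z) on D(W)={1,2,3,4,6,7} D(Z)={2,3,4,5,6,7}: no change
Constraint 2 (U != Z) on D(U)={1,4,6,7} D(Z)={2,3,4,5,6,7}: no change
Constraint 3 (W + U = Z) on D(W)={1,2,3,4,6,7} D(U)={1,4,6,7} D(Z)={2,3,4,5,6,7}: W {1,2,3,4,6,7}->{1,2,3,4,6}; U {1,4,6,7}->{1,4,6}
Constraint 4 (U + V = Z) on D(U)={1,4,6} D(V)={1,4,6} D(Z)={2,3,4,5,6,7}: Z {2,3,4,5,6,7}->{2,5,7}
So after all 4 constraints: D(U) = {1,4,6}

Answer: {1,4,6}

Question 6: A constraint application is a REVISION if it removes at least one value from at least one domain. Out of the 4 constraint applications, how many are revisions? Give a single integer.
Answer: 2

Derivation:
Constraint 1 (W != Z) on D(W)={1,2,3,4,6,7} D(Z)={2,3,4,5,6,7}: no change => not a revision
Constraint 2 (U != Z) on D(U)={1,4,6,7} D(Z)={2,3,4,5,6,7}: no change => not a revision
Constraint 3 (W + U = Z) on D(W)={1,2,3,4,6,7} D(U)={1,4,6,7} D(Z)={2,3,4,5,6,7}: W {1,2,3,4,6,7}->{1,2,3,4,6}; U {1,4,6,7}->{1,4,6} => REVISION
Constraint 4 (U + V = Z) on D(U)={1,4,6} D(V)={1,4,6} D(Z)={2,3,4,5,6,7}: Z {2,3,4,5,6,7}->{2,5,7} => REVISION
Total revisions = 2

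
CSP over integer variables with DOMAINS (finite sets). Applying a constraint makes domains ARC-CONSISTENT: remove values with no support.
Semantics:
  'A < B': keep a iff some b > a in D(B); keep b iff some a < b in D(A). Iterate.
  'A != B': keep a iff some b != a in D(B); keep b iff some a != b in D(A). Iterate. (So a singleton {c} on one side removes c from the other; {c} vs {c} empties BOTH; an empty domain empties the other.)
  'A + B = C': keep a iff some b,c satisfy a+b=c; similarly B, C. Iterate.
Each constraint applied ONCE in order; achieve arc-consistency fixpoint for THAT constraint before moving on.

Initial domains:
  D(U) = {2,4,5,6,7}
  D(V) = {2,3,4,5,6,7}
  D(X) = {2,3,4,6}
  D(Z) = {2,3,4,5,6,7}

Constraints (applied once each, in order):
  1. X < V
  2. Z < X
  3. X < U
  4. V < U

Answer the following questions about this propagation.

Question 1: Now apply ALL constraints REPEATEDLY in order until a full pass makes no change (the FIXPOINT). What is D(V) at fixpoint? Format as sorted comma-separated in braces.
pass 0 (initial): D(V)={2,3,4,5,6,7}
pass 1: U {2,4,5,6,7}->{4,5,6,7}; V {2,3,4,5,6,7}->{3,4,5,6}; X {2,3,4,6}->{3,4,6}; Z {2,3,4,5,6,7}->{2,3,4,5}
pass 2: U {4,5,6,7}->{5,6,7}; V {3,4,5,6}->{4,5,6}; X {3,4,6}->{3,4}; Z {2,3,4,5}->{2,3}
pass 3: no change
Fixpoint after 3 passes: D(V) = {4,5,6}

Answer: {4,5,6}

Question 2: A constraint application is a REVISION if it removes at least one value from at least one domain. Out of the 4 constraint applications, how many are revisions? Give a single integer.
Answer: 4

Derivation:
Constraint 1 (X < V) on D(X)={2,3,4,6} D(V)={2,3,4,5,6,7}: V {2,3,4,5,6,7}->{3,4,5,6,7} => REVISION
Constraint 2 (Z < X) on D(Z)={2,3,4,5,6,7} D(X)={2,3,4,6}: Z {2,3,4,5,6,7}->{2,3,4,5}; X {2,3,4,6}->{3,4,6} => REVISION
Constraint 3 (X < U) on D(X)={3,4,6} D(U)={2,4,5,6,7}: U {2,4,5,6,7}->{4,5,6,7} => REVISION
Constraint 4 (V < U) on D(V)={3,4,5,6,7} D(U)={4,5,6,7}: V {3,4,5,6,7}->{3,4,5,6} => REVISION
Total revisions = 4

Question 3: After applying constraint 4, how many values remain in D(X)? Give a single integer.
Constraint 1 (X < V) on D(X)={2,3,4,6} D(V)={2,3,4,5,6,7}: V {2,3,4,5,6,7}->{3,4,5,6,7}
Constraint 2 (Z < X) on D(Z)={2,3,4,5,6,7} D(X)={2,3,4,6}: Z {2,3,4,5,6,7}->{2,3,4,5}; X {2,3,4,6}->{3,4,6}
Constraint 3 (X < U) on D(X)={3,4,6} D(U)={2,4,5,6,7}: U {2,4,5,6,7}->{4,5,6,7}
Constraint 4 (V < U) on D(V)={3,4,5,6,7} D(U)={4,5,6,7}: V {3,4,5,6,7}->{3,4,5,6}
So after constraint 4: D(X)={3,4,6}, size = 3

Answer: 3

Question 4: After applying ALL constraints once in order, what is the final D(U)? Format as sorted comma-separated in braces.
Constraint 1 (X < V) on D(X)={2,3,4,6} D(V)={2,3,4,5,6,7}: V {2,3,4,5,6,7}->{3,4,5,6,7}
Constraint 2 (Z < X) on D(Z)={2,3,4,5,6,7} D(X)={2,3,4,6}: Z {2,3,4,5,6,7}->{2,3,4,5}; X {2,3,4,6}->{3,4,6}
Constraint 3 (X < U) on D(X)={3,4,6} D(U)={2,4,5,6,7}: U {2,4,5,6,7}->{4,5,6,7}
Constraint 4 (V < U) on D(V)={3,4,5,6,7} D(U)={4,5,6,7}: V {3,4,5,6,7}->{3,4,5,6}
So after all 4 constraints: D(U) = {4,5,6,7}

Answer: {4,5,6,7}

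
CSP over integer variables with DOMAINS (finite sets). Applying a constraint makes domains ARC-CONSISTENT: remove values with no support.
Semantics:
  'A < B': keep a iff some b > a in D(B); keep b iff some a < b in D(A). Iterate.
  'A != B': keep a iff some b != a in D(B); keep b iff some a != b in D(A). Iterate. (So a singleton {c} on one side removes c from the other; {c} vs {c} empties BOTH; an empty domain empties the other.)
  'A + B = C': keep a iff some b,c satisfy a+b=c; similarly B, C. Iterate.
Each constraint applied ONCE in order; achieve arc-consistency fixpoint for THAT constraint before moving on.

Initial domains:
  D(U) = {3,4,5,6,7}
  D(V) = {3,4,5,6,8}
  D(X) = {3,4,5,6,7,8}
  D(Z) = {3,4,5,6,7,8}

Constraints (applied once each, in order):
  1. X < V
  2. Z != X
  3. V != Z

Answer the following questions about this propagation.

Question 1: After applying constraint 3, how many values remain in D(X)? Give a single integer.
Constraint 1 (X < V) on D(X)={3,4,5,6,7,8} D(V)={3,4,5,6,8}: X {3,4,5,6,7,8}->{3,4,5,6,7}; V {3,4,5,6,8}->{4,5,6,8}
Constraint 2 (Z != X) on D(Z)={3,4,5,6,7,8} D(X)={3,4,5,6,7}: no change
Constraint 3 (V != Z) on D(V)={4,5,6,8} D(Z)={3,4,5,6,7,8}: no change
So after constraint 3: D(X)={3,4,5,6,7}, size = 5

Answer: 5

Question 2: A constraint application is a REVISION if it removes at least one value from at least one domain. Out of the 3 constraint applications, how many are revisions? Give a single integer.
Answer: 1

Derivation:
Constraint 1 (X < V) on D(X)={3,4,5,6,7,8} D(V)={3,4,5,6,8}: X {3,4,5,6,7,8}->{3,4,5,6,7}; V {3,4,5,6,8}->{4,5,6,8} => REVISION
Constraint 2 (Z != X) on D(Z)={3,4,5,6,7,8} D(X)={3,4,5,6,7}: no change => not a revision
Constraint 3 (V != Z) on D(V)={4,5,6,8} D(Z)={3,4,5,6,7,8}: no change => not a revision
Total revisions = 1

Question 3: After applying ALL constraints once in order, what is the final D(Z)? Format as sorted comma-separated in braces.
Answer: {3,4,5,6,7,8}

Derivation:
Constraint 1 (X < V) on D(X)={3,4,5,6,7,8} D(V)={3,4,5,6,8}: X {3,4,5,6,7,8}->{3,4,5,6,7}; V {3,4,5,6,8}->{4,5,6,8}
Constraint 2 (Z != X) on D(Z)={3,4,5,6,7,8} D(X)={3,4,5,6,7}: no change
Constraint 3 (V != Z) on D(V)={4,5,6,8} D(Z)={3,4,5,6,7,8}: no change
So after all 3 constraints: D(Z) = {3,4,5,6,7,8}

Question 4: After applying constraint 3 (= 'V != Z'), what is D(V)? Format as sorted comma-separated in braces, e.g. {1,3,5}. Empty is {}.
Constraint 1 (X < V) on D(X)={3,4,5,6,7,8} D(V)={3,4,5,6,8}: X {3,4,5,6,7,8}->{3,4,5,6,7}; V {3,4,5,6,8}->{4,5,6,8}
Constraint 2 (Z != X) on D(Z)={3,4,5,6,7,8} D(X)={3,4,5,6,7}: no change
Constraint 3 (V != Z) on D(V)={4,5,6,8} D(Z)={3,4,5,6,7,8}: no change
So after constraint 3: D(V) = {4,5,6,8}

Answer: {4,5,6,8}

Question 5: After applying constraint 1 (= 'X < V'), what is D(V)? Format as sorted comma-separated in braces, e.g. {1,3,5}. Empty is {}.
Constraint 1 (X < V) on D(X)={3,4,5,6,7,8} D(V)={3,4,5,6,8}: X {3,4,5,6,7,8}->{3,4,5,6,7}; V {3,4,5,6,8}->{4,5,6,8}
So after constraint 1: D(V) = {4,5,6,8}

Answer: {4,5,6,8}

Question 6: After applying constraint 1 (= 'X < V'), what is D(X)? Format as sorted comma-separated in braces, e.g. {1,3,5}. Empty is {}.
Answer: {3,4,5,6,7}

Derivation:
Constraint 1 (X < V) on D(X)={3,4,5,6,7,8} D(V)={3,4,5,6,8}: X {3,4,5,6,7,8}->{3,4,5,6,7}; V {3,4,5,6,8}->{4,5,6,8}
So after constraint 1: D(X) = {3,4,5,6,7}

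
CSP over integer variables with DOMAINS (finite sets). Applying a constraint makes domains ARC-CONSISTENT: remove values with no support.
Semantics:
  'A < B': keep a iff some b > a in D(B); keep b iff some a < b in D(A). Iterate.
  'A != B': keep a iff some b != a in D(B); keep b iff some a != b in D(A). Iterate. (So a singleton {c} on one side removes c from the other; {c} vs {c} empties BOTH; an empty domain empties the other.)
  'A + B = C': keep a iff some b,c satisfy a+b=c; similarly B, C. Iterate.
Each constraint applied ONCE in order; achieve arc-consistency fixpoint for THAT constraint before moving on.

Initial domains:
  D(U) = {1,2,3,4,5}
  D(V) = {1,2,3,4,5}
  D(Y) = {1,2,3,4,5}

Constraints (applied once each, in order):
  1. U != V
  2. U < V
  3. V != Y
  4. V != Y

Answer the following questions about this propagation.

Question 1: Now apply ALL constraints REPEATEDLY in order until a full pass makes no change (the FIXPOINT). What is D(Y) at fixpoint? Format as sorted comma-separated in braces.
Answer: {1,2,3,4,5}

Derivation:
pass 0 (initial): D(Y)={1,2,3,4,5}
pass 1: U {1,2,3,4,5}->{1,2,3,4}; V {1,2,3,4,5}->{2,3,4,5}
pass 2: no change
Fixpoint after 2 passes: D(Y) = {1,2,3,4,5}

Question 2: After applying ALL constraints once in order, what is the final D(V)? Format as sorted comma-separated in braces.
Answer: {2,3,4,5}

Derivation:
Constraint 1 (U != V) on D(U)={1,2,3,4,5} D(V)={1,2,3,4,5}: no change
Constraint 2 (U < V) on D(U)={1,2,3,4,5} D(V)={1,2,3,4,5}: U {1,2,3,4,5}->{1,2,3,4}; V {1,2,3,4,5}->{2,3,4,5}
Constraint 3 (V != Y) on D(V)={2,3,4,5} D(Y)={1,2,3,4,5}: no change
Constraint 4 (V != Y) on D(V)={2,3,4,5} D(Y)={1,2,3,4,5}: no change
So after all 4 constraints: D(V) = {2,3,4,5}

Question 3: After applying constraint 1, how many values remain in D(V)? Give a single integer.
Constraint 1 (U != V) on D(U)={1,2,3,4,5} D(V)={1,2,3,4,5}: no change
So after constraint 1: D(V)={1,2,3,4,5}, size = 5

Answer: 5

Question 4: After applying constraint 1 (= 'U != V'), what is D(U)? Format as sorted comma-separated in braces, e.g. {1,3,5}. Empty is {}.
Answer: {1,2,3,4,5}

Derivation:
Constraint 1 (U != V) on D(U)={1,2,3,4,5} D(V)={1,2,3,4,5}: no change
So after constraint 1: D(U) = {1,2,3,4,5}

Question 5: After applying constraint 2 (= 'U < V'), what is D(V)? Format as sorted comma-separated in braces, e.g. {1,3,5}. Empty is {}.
Constraint 1 (U != V) on D(U)={1,2,3,4,5} D(V)={1,2,3,4,5}: no change
Constraint 2 (U < V) on D(U)={1,2,3,4,5} D(V)={1,2,3,4,5}: U {1,2,3,4,5}->{1,2,3,4}; V {1,2,3,4,5}->{2,3,4,5}
So after constraint 2: D(V) = {2,3,4,5}

Answer: {2,3,4,5}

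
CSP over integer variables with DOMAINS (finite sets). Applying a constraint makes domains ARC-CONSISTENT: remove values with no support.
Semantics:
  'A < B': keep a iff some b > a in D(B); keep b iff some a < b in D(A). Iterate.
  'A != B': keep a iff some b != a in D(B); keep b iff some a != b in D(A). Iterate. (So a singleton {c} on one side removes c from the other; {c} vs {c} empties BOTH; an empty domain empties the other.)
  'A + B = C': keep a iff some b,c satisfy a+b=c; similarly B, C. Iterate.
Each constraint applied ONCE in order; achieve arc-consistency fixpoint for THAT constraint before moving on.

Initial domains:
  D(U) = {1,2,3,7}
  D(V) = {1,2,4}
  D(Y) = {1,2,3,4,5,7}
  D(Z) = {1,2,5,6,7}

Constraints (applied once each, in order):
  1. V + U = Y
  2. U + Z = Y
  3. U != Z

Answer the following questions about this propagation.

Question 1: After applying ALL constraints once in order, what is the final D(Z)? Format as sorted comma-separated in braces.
Constraint 1 (V + U = Y) on D(V)={1,2,4} D(U)={1,2,3,7} D(Y)={1,2,3,4,5,7}: U {1,2,3,7}->{1,2,3}; Y {1,2,3,4,5,7}->{2,3,4,5,7}
Constraint 2 (U + Z = Y) on D(U)={1,2,3} D(Z)={1,2,5,6,7} D(Y)={2,3,4,5,7}: Z {1,2,5,6,7}->{1,2,5,6}
Constraint 3 (U != Z) on D(U)={1,2,3} D(Z)={1,2,5,6}: no change
So after all 3 constraints: D(Z) = {1,2,5,6}

Answer: {1,2,5,6}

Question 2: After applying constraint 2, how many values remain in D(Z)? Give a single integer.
Constraint 1 (V + U = Y) on D(V)={1,2,4} D(U)={1,2,3,7} D(Y)={1,2,3,4,5,7}: U {1,2,3,7}->{1,2,3}; Y {1,2,3,4,5,7}->{2,3,4,5,7}
Constraint 2 (U + Z = Y) on D(U)={1,2,3} D(Z)={1,2,5,6,7} D(Y)={2,3,4,5,7}: Z {1,2,5,6,7}->{1,2,5,6}
So after constraint 2: D(Z)={1,2,5,6}, size = 4

Answer: 4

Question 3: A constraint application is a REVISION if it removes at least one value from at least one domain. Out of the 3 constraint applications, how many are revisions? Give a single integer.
Constraint 1 (V + U = Y) on D(V)={1,2,4} D(U)={1,2,3,7} D(Y)={1,2,3,4,5,7}: U {1,2,3,7}->{1,2,3}; Y {1,2,3,4,5,7}->{2,3,4,5,7} => REVISION
Constraint 2 (U + Z = Y) on D(U)={1,2,3} D(Z)={1,2,5,6,7} D(Y)={2,3,4,5,7}: Z {1,2,5,6,7}->{1,2,5,6} => REVISION
Constraint 3 (U != Z) on D(U)={1,2,3} D(Z)={1,2,5,6}: no change => not a revision
Total revisions = 2

Answer: 2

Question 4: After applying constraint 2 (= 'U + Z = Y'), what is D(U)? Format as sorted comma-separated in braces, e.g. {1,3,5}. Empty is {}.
Answer: {1,2,3}

Derivation:
Constraint 1 (V + U = Y) on D(V)={1,2,4} D(U)={1,2,3,7} D(Y)={1,2,3,4,5,7}: U {1,2,3,7}->{1,2,3}; Y {1,2,3,4,5,7}->{2,3,4,5,7}
Constraint 2 (U + Z = Y) on D(U)={1,2,3} D(Z)={1,2,5,6,7} D(Y)={2,3,4,5,7}: Z {1,2,5,6,7}->{1,2,5,6}
So after constraint 2: D(U) = {1,2,3}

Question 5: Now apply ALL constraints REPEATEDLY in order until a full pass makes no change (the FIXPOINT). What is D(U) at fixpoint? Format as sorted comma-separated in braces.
Answer: {1,2,3}

Derivation:
pass 0 (initial): D(U)={1,2,3,7}
pass 1: U {1,2,3,7}->{1,2,3}; Y {1,2,3,4,5,7}->{2,3,4,5,7}; Z {1,2,5,6,7}->{1,2,5,6}
pass 2: no change
Fixpoint after 2 passes: D(U) = {1,2,3}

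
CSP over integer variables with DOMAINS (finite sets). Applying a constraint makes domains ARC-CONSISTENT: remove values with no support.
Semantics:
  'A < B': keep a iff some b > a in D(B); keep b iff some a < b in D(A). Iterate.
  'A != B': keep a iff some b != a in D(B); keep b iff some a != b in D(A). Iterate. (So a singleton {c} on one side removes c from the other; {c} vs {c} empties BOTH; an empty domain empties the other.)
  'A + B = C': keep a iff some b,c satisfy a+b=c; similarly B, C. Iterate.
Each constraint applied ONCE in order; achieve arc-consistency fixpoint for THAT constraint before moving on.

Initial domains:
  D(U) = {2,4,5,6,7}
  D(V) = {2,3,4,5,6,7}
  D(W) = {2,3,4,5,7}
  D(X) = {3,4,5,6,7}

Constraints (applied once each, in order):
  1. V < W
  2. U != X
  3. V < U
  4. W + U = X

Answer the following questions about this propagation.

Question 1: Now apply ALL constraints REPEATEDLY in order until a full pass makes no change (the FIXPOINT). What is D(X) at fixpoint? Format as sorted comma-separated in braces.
pass 0 (initial): D(X)={3,4,5,6,7}
pass 1: U {2,4,5,6,7}->{4}; V {2,3,4,5,6,7}->{2,3,4,5,6}; W {2,3,4,5,7}->{3}; X {3,4,5,6,7}->{7}
pass 2: V {2,3,4,5,6}->{2}
pass 3: no change
Fixpoint after 3 passes: D(X) = {7}

Answer: {7}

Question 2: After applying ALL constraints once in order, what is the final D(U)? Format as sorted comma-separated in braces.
Answer: {4}

Derivation:
Constraint 1 (V < W) on D(V)={2,3,4,5,6,7} D(W)={2,3,4,5,7}: V {2,3,4,5,6,7}->{2,3,4,5,6}; W {2,3,4,5,7}->{3,4,5,7}
Constraint 2 (U != X) on D(U)={2,4,5,6,7} D(X)={3,4,5,6,7}: no change
Constraint 3 (V < U) on D(V)={2,3,4,5,6} D(U)={2,4,5,6,7}: U {2,4,5,6,7}->{4,5,6,7}
Constraint 4 (W + U = X) on D(W)={3,4,5,7} D(U)={4,5,6,7} D(X)={3,4,5,6,7}: W {3,4,5,7}->{3}; U {4,5,6,7}->{4}; X {3,4,5,6,7}->{7}
So after all 4 constraints: D(U) = {4}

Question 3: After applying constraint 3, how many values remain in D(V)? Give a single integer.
Constraint 1 (V < W) on D(V)={2,3,4,5,6,7} D(W)={2,3,4,5,7}: V {2,3,4,5,6,7}->{2,3,4,5,6}; W {2,3,4,5,7}->{3,4,5,7}
Constraint 2 (U != X) on D(U)={2,4,5,6,7} D(X)={3,4,5,6,7}: no change
Constraint 3 (V < U) on D(V)={2,3,4,5,6} D(U)={2,4,5,6,7}: U {2,4,5,6,7}->{4,5,6,7}
So after constraint 3: D(V)={2,3,4,5,6}, size = 5

Answer: 5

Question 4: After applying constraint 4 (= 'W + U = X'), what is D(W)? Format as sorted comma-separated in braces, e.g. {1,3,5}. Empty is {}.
Answer: {3}

Derivation:
Constraint 1 (V < W) on D(V)={2,3,4,5,6,7} D(W)={2,3,4,5,7}: V {2,3,4,5,6,7}->{2,3,4,5,6}; W {2,3,4,5,7}->{3,4,5,7}
Constraint 2 (U != X) on D(U)={2,4,5,6,7} D(X)={3,4,5,6,7}: no change
Constraint 3 (V < U) on D(V)={2,3,4,5,6} D(U)={2,4,5,6,7}: U {2,4,5,6,7}->{4,5,6,7}
Constraint 4 (W + U = X) on D(W)={3,4,5,7} D(U)={4,5,6,7} D(X)={3,4,5,6,7}: W {3,4,5,7}->{3}; U {4,5,6,7}->{4}; X {3,4,5,6,7}->{7}
So after constraint 4: D(W) = {3}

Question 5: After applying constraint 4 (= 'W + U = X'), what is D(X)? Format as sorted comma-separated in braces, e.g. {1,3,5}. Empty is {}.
Constraint 1 (V < W) on D(V)={2,3,4,5,6,7} D(W)={2,3,4,5,7}: V {2,3,4,5,6,7}->{2,3,4,5,6}; W {2,3,4,5,7}->{3,4,5,7}
Constraint 2 (U != X) on D(U)={2,4,5,6,7} D(X)={3,4,5,6,7}: no change
Constraint 3 (V < U) on D(V)={2,3,4,5,6} D(U)={2,4,5,6,7}: U {2,4,5,6,7}->{4,5,6,7}
Constraint 4 (W + U = X) on D(W)={3,4,5,7} D(U)={4,5,6,7} D(X)={3,4,5,6,7}: W {3,4,5,7}->{3}; U {4,5,6,7}->{4}; X {3,4,5,6,7}->{7}
So after constraint 4: D(X) = {7}

Answer: {7}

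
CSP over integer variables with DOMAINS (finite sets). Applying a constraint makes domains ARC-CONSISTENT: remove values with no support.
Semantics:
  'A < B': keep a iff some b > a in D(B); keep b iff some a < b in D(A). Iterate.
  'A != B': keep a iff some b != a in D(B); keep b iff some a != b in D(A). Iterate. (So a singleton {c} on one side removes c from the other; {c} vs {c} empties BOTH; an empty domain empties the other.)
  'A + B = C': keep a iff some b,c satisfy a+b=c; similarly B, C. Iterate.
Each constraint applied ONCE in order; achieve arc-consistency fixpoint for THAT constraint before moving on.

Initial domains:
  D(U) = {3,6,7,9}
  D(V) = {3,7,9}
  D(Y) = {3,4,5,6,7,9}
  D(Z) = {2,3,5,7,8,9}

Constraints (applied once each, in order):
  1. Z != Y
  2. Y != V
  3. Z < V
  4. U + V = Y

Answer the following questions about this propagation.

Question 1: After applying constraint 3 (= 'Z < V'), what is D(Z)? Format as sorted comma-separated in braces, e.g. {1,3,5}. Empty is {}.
Answer: {2,3,5,7,8}

Derivation:
Constraint 1 (Z != Y) on D(Z)={2,3,5,7,8,9} D(Y)={3,4,5,6,7,9}: no change
Constraint 2 (Y != V) on D(Y)={3,4,5,6,7,9} D(V)={3,7,9}: no change
Constraint 3 (Z < V) on D(Z)={2,3,5,7,8,9} D(V)={3,7,9}: Z {2,3,5,7,8,9}->{2,3,5,7,8}
So after constraint 3: D(Z) = {2,3,5,7,8}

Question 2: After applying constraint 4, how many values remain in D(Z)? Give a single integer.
Answer: 5

Derivation:
Constraint 1 (Z != Y) on D(Z)={2,3,5,7,8,9} D(Y)={3,4,5,6,7,9}: no change
Constraint 2 (Y != V) on D(Y)={3,4,5,6,7,9} D(V)={3,7,9}: no change
Constraint 3 (Z < V) on D(Z)={2,3,5,7,8,9} D(V)={3,7,9}: Z {2,3,5,7,8,9}->{2,3,5,7,8}
Constraint 4 (U + V = Y) on D(U)={3,6,7,9} D(V)={3,7,9} D(Y)={3,4,5,6,7,9}: U {3,6,7,9}->{3,6}; V {3,7,9}->{3}; Y {3,4,5,6,7,9}->{6,9}
So after constraint 4: D(Z)={2,3,5,7,8}, size = 5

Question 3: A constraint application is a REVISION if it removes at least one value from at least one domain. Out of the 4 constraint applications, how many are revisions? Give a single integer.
Constraint 1 (Z != Y) on D(Z)={2,3,5,7,8,9} D(Y)={3,4,5,6,7,9}: no change => not a revision
Constraint 2 (Y != V) on D(Y)={3,4,5,6,7,9} D(V)={3,7,9}: no change => not a revision
Constraint 3 (Z < V) on D(Z)={2,3,5,7,8,9} D(V)={3,7,9}: Z {2,3,5,7,8,9}->{2,3,5,7,8} => REVISION
Constraint 4 (U + V = Y) on D(U)={3,6,7,9} D(V)={3,7,9} D(Y)={3,4,5,6,7,9}: U {3,6,7,9}->{3,6}; V {3,7,9}->{3}; Y {3,4,5,6,7,9}->{6,9} => REVISION
Total revisions = 2

Answer: 2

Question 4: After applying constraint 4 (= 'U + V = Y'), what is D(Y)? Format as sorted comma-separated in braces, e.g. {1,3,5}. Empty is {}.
Constraint 1 (Z != Y) on D(Z)={2,3,5,7,8,9} D(Y)={3,4,5,6,7,9}: no change
Constraint 2 (Y != V) on D(Y)={3,4,5,6,7,9} D(V)={3,7,9}: no change
Constraint 3 (Z < V) on D(Z)={2,3,5,7,8,9} D(V)={3,7,9}: Z {2,3,5,7,8,9}->{2,3,5,7,8}
Constraint 4 (U + V = Y) on D(U)={3,6,7,9} D(V)={3,7,9} D(Y)={3,4,5,6,7,9}: U {3,6,7,9}->{3,6}; V {3,7,9}->{3}; Y {3,4,5,6,7,9}->{6,9}
So after constraint 4: D(Y) = {6,9}

Answer: {6,9}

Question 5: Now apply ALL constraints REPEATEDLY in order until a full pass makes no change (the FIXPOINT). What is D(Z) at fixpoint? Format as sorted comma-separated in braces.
pass 0 (initial): D(Z)={2,3,5,7,8,9}
pass 1: U {3,6,7,9}->{3,6}; V {3,7,9}->{3}; Y {3,4,5,6,7,9}->{6,9}; Z {2,3,5,7,8,9}->{2,3,5,7,8}
pass 2: Z {2,3,5,7,8}->{2}
pass 3: no change
Fixpoint after 3 passes: D(Z) = {2}

Answer: {2}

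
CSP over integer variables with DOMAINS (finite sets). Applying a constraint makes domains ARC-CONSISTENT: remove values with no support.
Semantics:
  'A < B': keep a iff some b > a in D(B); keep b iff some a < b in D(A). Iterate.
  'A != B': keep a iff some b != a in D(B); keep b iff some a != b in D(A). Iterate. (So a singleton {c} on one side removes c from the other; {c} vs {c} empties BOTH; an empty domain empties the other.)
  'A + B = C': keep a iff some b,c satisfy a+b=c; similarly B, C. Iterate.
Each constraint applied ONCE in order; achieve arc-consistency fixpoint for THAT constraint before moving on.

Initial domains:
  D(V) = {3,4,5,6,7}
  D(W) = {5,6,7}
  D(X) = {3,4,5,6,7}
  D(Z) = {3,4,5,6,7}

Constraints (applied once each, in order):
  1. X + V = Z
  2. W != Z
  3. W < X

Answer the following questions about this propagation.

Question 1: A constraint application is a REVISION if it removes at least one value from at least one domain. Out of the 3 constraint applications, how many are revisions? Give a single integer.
Answer: 2

Derivation:
Constraint 1 (X + V = Z) on D(X)={3,4,5,6,7} D(V)={3,4,5,6,7} D(Z)={3,4,5,6,7}: X {3,4,5,6,7}->{3,4}; V {3,4,5,6,7}->{3,4}; Z {3,4,5,6,7}->{6,7} => REVISION
Constraint 2 (W != Z) on D(W)={5,6,7} D(Z)={6,7}: no change => not a revision
Constraint 3 (W < X) on D(W)={5,6,7} D(X)={3,4}: W {5,6,7}->{}; X {3,4}->{} => REVISION
Total revisions = 2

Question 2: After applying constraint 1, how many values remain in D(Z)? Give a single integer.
Constraint 1 (X + V = Z) on D(X)={3,4,5,6,7} D(V)={3,4,5,6,7} D(Z)={3,4,5,6,7}: X {3,4,5,6,7}->{3,4}; V {3,4,5,6,7}->{3,4}; Z {3,4,5,6,7}->{6,7}
So after constraint 1: D(Z)={6,7}, size = 2

Answer: 2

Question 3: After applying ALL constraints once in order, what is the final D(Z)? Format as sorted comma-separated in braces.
Answer: {6,7}

Derivation:
Constraint 1 (X + V = Z) on D(X)={3,4,5,6,7} D(V)={3,4,5,6,7} D(Z)={3,4,5,6,7}: X {3,4,5,6,7}->{3,4}; V {3,4,5,6,7}->{3,4}; Z {3,4,5,6,7}->{6,7}
Constraint 2 (W != Z) on D(W)={5,6,7} D(Z)={6,7}: no change
Constraint 3 (W < X) on D(W)={5,6,7} D(X)={3,4}: W {5,6,7}->{}; X {3,4}->{}
So after all 3 constraints: D(Z) = {6,7}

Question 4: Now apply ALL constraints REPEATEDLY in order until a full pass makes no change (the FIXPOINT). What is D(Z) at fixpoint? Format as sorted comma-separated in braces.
Answer: {}

Derivation:
pass 0 (initial): D(Z)={3,4,5,6,7}
pass 1: V {3,4,5,6,7}->{3,4}; W {5,6,7}->{}; X {3,4,5,6,7}->{}; Z {3,4,5,6,7}->{6,7}
pass 2: V {3,4}->{}; Z {6,7}->{}
pass 3: no change
Fixpoint after 3 passes: D(Z) = {}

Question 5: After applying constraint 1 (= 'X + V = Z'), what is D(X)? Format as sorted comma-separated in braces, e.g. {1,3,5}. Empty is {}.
Constraint 1 (X + V = Z) on D(X)={3,4,5,6,7} D(V)={3,4,5,6,7} D(Z)={3,4,5,6,7}: X {3,4,5,6,7}->{3,4}; V {3,4,5,6,7}->{3,4}; Z {3,4,5,6,7}->{6,7}
So after constraint 1: D(X) = {3,4}

Answer: {3,4}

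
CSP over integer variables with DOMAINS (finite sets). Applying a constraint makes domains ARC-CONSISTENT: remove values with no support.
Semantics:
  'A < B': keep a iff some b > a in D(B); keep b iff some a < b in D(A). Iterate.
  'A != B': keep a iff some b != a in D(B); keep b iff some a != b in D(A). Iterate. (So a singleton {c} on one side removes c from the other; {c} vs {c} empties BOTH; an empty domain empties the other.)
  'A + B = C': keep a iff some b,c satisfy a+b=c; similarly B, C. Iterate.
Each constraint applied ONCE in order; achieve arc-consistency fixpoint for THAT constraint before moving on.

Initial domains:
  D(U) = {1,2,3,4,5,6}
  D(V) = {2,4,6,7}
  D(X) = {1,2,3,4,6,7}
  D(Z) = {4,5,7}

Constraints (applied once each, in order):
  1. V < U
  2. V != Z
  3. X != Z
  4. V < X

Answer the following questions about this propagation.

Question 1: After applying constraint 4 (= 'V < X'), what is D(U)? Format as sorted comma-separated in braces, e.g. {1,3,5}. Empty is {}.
Constraint 1 (V < U) on D(V)={2,4,6,7} D(U)={1,2,3,4,5,6}: V {2,4,6,7}->{2,4}; U {1,2,3,4,5,6}->{3,4,5,6}
Constraint 2 (V != Z) on D(V)={2,4} D(Z)={4,5,7}: no change
Constraint 3 (X != Z) on D(X)={1,2,3,4,6,7} D(Z)={4,5,7}: no change
Constraint 4 (V < X) on D(V)={2,4} D(X)={1,2,3,4,6,7}: X {1,2,3,4,6,7}->{3,4,6,7}
So after constraint 4: D(U) = {3,4,5,6}

Answer: {3,4,5,6}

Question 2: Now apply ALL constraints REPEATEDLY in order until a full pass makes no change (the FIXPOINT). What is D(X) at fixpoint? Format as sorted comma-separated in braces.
pass 0 (initial): D(X)={1,2,3,4,6,7}
pass 1: U {1,2,3,4,5,6}->{3,4,5,6}; V {2,4,6,7}->{2,4}; X {1,2,3,4,6,7}->{3,4,6,7}
pass 2: no change
Fixpoint after 2 passes: D(X) = {3,4,6,7}

Answer: {3,4,6,7}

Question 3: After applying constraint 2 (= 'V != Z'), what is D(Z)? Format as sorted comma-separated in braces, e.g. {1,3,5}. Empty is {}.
Answer: {4,5,7}

Derivation:
Constraint 1 (V < U) on D(V)={2,4,6,7} D(U)={1,2,3,4,5,6}: V {2,4,6,7}->{2,4}; U {1,2,3,4,5,6}->{3,4,5,6}
Constraint 2 (V != Z) on D(V)={2,4} D(Z)={4,5,7}: no change
So after constraint 2: D(Z) = {4,5,7}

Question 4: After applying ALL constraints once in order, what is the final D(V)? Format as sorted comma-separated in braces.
Constraint 1 (V < U) on D(V)={2,4,6,7} D(U)={1,2,3,4,5,6}: V {2,4,6,7}->{2,4}; U {1,2,3,4,5,6}->{3,4,5,6}
Constraint 2 (V != Z) on D(V)={2,4} D(Z)={4,5,7}: no change
Constraint 3 (X != Z) on D(X)={1,2,3,4,6,7} D(Z)={4,5,7}: no change
Constraint 4 (V < X) on D(V)={2,4} D(X)={1,2,3,4,6,7}: X {1,2,3,4,6,7}->{3,4,6,7}
So after all 4 constraints: D(V) = {2,4}

Answer: {2,4}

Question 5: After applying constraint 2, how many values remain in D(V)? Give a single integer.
Answer: 2

Derivation:
Constraint 1 (V < U) on D(V)={2,4,6,7} D(U)={1,2,3,4,5,6}: V {2,4,6,7}->{2,4}; U {1,2,3,4,5,6}->{3,4,5,6}
Constraint 2 (V != Z) on D(V)={2,4} D(Z)={4,5,7}: no change
So after constraint 2: D(V)={2,4}, size = 2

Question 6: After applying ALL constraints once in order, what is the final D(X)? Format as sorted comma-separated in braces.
Answer: {3,4,6,7}

Derivation:
Constraint 1 (V < U) on D(V)={2,4,6,7} D(U)={1,2,3,4,5,6}: V {2,4,6,7}->{2,4}; U {1,2,3,4,5,6}->{3,4,5,6}
Constraint 2 (V != Z) on D(V)={2,4} D(Z)={4,5,7}: no change
Constraint 3 (X != Z) on D(X)={1,2,3,4,6,7} D(Z)={4,5,7}: no change
Constraint 4 (V < X) on D(V)={2,4} D(X)={1,2,3,4,6,7}: X {1,2,3,4,6,7}->{3,4,6,7}
So after all 4 constraints: D(X) = {3,4,6,7}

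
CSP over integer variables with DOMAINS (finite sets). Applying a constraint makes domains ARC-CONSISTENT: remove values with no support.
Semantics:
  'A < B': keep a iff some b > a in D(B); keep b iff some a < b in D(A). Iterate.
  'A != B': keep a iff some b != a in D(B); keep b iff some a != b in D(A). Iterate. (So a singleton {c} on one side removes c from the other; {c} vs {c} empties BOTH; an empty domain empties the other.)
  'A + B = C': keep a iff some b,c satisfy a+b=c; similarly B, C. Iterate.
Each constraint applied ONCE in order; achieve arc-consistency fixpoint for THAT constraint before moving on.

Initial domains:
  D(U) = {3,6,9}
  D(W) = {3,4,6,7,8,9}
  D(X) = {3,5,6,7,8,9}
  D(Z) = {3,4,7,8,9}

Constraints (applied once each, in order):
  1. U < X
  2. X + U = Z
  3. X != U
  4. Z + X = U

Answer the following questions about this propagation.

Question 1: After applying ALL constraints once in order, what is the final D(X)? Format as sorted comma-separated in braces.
Answer: {}

Derivation:
Constraint 1 (U < X) on D(U)={3,6,9} D(X)={3,5,6,7,8,9}: U {3,6,9}->{3,6}; X {3,5,6,7,8,9}->{5,6,7,8,9}
Constraint 2 (X + U = Z) on D(X)={5,6,7,8,9} D(U)={3,6} D(Z)={3,4,7,8,9}: X {5,6,7,8,9}->{5,6}; U {3,6}->{3}; Z {3,4,7,8,9}->{8,9}
Constraint 3 (X != U) on D(X)={5,6} D(U)={3}: no change
Constraint 4 (Z + X = U) on D(Z)={8,9} D(X)={5,6} D(U)={3}: Z {8,9}->{}; X {5,6}->{}; U {3}->{}
So after all 4 constraints: D(X) = {}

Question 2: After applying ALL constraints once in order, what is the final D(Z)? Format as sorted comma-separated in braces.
Constraint 1 (U < X) on D(U)={3,6,9} D(X)={3,5,6,7,8,9}: U {3,6,9}->{3,6}; X {3,5,6,7,8,9}->{5,6,7,8,9}
Constraint 2 (X + U = Z) on D(X)={5,6,7,8,9} D(U)={3,6} D(Z)={3,4,7,8,9}: X {5,6,7,8,9}->{5,6}; U {3,6}->{3}; Z {3,4,7,8,9}->{8,9}
Constraint 3 (X != U) on D(X)={5,6} D(U)={3}: no change
Constraint 4 (Z + X = U) on D(Z)={8,9} D(X)={5,6} D(U)={3}: Z {8,9}->{}; X {5,6}->{}; U {3}->{}
So after all 4 constraints: D(Z) = {}

Answer: {}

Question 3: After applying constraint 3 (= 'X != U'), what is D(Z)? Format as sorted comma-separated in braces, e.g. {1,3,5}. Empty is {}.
Answer: {8,9}

Derivation:
Constraint 1 (U < X) on D(U)={3,6,9} D(X)={3,5,6,7,8,9}: U {3,6,9}->{3,6}; X {3,5,6,7,8,9}->{5,6,7,8,9}
Constraint 2 (X + U = Z) on D(X)={5,6,7,8,9} D(U)={3,6} D(Z)={3,4,7,8,9}: X {5,6,7,8,9}->{5,6}; U {3,6}->{3}; Z {3,4,7,8,9}->{8,9}
Constraint 3 (X != U) on D(X)={5,6} D(U)={3}: no change
So after constraint 3: D(Z) = {8,9}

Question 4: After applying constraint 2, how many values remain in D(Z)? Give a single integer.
Constraint 1 (U < X) on D(U)={3,6,9} D(X)={3,5,6,7,8,9}: U {3,6,9}->{3,6}; X {3,5,6,7,8,9}->{5,6,7,8,9}
Constraint 2 (X + U = Z) on D(X)={5,6,7,8,9} D(U)={3,6} D(Z)={3,4,7,8,9}: X {5,6,7,8,9}->{5,6}; U {3,6}->{3}; Z {3,4,7,8,9}->{8,9}
So after constraint 2: D(Z)={8,9}, size = 2

Answer: 2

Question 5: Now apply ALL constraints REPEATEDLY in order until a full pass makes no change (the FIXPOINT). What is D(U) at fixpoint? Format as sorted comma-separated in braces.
Answer: {}

Derivation:
pass 0 (initial): D(U)={3,6,9}
pass 1: U {3,6,9}->{}; X {3,5,6,7,8,9}->{}; Z {3,4,7,8,9}->{}
pass 2: no change
Fixpoint after 2 passes: D(U) = {}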